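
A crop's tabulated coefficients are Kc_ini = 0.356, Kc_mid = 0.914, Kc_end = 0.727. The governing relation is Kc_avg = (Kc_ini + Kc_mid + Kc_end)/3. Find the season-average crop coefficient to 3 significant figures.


Kc_avg = (0.356 + 0.914 + 0.727)/3 = 0.666
Therefore the season-average crop coefficient = 0.666.


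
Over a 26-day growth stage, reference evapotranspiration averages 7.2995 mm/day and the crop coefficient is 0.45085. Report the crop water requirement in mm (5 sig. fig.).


Approach: apply the crop water requirement relation, CWR = ET0 * Kc * days.
CWR = 7.2995 * 0.45085 * 26 = 85.565 mm
Therefore the crop water requirement = 85.565 mm.


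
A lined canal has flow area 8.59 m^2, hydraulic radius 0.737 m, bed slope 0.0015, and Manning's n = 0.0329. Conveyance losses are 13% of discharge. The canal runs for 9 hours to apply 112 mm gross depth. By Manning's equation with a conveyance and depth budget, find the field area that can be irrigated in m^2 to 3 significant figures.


Approach: apply Manning's equation with a conveyance and depth budget, Q = (1/n)*A*R^(2/3)*S^(1/2); Q_field = Q*(1-loss); Area = Q_field*t/(d/1000).
Step 1 — canal discharge (Manning's equation):
  Q = (1/0.0329) * 8.59 * 0.737^(2/3) * 0.0015^(1/2) = 8.2506 m^3/s
Step 2 — delivered flow: Q_field = 8.2506*(1 - 13/100) = 7.1781 m^3/s
Step 3 — volume delivered: V = 7.1781 * 9*3600 = 232570 m^3
Step 4 — area served: A = V / (depth/1000) = 232570 / 0.112 = 2080000 m^2
Therefore the field area that can be irrigated = 2080000 m^2.


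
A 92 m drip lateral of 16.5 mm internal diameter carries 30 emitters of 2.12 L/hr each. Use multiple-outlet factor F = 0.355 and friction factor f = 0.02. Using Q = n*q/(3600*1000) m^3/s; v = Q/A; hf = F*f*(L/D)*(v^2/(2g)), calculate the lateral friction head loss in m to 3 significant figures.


Q = 30*2.12/(3600*1000) = 1.7667e-05 m^3/s
A = pi*(16.5e-3/2)^2 = 2.1382e-04 m^2, so v = Q/A = 0.082622 m/s
hf = 0.355*0.02*(92/0.0165)*(0.082622^2/(2*9.81)) = 0.0138 m
Therefore the lateral friction head loss = 0.0138 m.


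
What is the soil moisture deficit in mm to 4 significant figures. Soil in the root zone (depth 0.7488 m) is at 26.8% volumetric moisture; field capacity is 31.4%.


Approach: apply the soil moisture deficit relation, SMD = (FC - theta)/100 * depth * 1000.
SMD = (31.4 - 26.8)/100 * 0.7488 * 1000 = 34.44 mm
Therefore the soil moisture deficit = 34.44 mm.


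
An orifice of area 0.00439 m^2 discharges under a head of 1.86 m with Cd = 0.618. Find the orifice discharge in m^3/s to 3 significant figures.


Approach: apply the orifice equation, Q = Cd*A*sqrt(2*g*h).
Q = 0.618 * 0.00439 * sqrt(2*9.81*1.86) = 0.0164 m^3/s
Therefore the orifice discharge = 0.0164 m^3/s.


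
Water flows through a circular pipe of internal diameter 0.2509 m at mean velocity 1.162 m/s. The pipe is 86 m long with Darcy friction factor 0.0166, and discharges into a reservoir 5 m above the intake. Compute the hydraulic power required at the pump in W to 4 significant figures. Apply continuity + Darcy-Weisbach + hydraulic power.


Approach: apply continuity + Darcy-Weisbach + hydraulic power, Q = A*v; hf = f*(L/D)*(v^2/(2g)); H = static + hf; P = rho*g*Q*H.
Step 1 — flow rate (continuity, Q = A*v):
  A = pi*(0.2509/2)^2 = 0.0494415 m^2
  Q = 0.0494415 * 1.162 = 0.0574510 m^3/s
Step 2 — friction head loss (Darcy-Weisbach):
  hf = 0.0166 * (86/0.2509) * (1.162^2 / (2*9.81))
  hf = 0.391579 m
Step 3 — total head: H = 5 + 0.391579 = 5.39158 m
Step 4 — hydraulic power (P = rho*g*Q*H):
  P = 1000 * 9.81 * 0.0574510 * 5.39158 = 3039 W
Therefore the hydraulic power required at the pump = 3039 W.


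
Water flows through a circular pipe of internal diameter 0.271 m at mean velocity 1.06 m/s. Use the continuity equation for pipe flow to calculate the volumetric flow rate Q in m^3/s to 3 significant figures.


Approach: apply the continuity equation for pipe flow, Q = A * v with A = pi*(D/2)^2.
A = pi*(0.271/2)^2 = 0.057680 m^2
Q = 0.057680 * 1.06 = 0.0611 m^3/s
Therefore the volumetric flow rate Q = 0.0611 m^3/s.


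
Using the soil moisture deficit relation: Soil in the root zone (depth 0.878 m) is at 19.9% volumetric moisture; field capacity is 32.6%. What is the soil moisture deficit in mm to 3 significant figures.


Approach: apply the soil moisture deficit relation, SMD = (FC - theta)/100 * depth * 1000.
SMD = (32.6 - 19.9)/100 * 0.878 * 1000 = 112 mm
Therefore the soil moisture deficit = 112 mm.


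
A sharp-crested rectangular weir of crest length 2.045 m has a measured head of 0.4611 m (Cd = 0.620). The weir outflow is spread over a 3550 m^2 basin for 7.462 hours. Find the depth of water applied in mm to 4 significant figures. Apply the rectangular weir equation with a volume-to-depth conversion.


Approach: apply the rectangular weir equation with a volume-to-depth conversion, Q = (2/3)*Cd*L*sqrt(2g)*H^1.5; d = Q*t/A * 1000.
Step 1 — weir discharge:
  Q = (2/3)*0.620*2.045*sqrt(2*9.81)*0.4611^1.5 = 1.17229 m^3/s
Step 2 — volume: V = 1.17229 * 7.462*3600 = 31491.5 m^3
Step 3 — depth: d = V/A * 1000 = 31491.5/3550 * 1000 = 8871 mm
Therefore the depth of water applied = 8871 mm.


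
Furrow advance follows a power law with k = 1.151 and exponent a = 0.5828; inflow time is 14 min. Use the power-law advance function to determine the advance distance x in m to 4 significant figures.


Approach: apply the power-law advance function, x = k*t^a.
x = 1.151 * 14^0.5828 = 5.358 m
Therefore the advance distance x = 5.358 m.


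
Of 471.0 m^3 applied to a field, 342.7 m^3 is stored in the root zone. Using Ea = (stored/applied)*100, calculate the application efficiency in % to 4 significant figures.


Ea = (342.7/471.0)*100 = 72.76 %
Therefore the application efficiency = 72.76 %.


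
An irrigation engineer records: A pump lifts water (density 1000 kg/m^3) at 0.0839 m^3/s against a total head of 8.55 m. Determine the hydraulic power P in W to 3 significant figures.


Approach: apply the hydraulic power relation, P = rho*g*Q*H.
P = 1000 * 9.81 * 0.0839 * 8.55 = 7040 W
Therefore the hydraulic power P = 7040 W.


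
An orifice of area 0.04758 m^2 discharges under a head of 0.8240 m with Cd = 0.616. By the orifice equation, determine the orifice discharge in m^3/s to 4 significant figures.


Approach: apply the orifice equation, Q = Cd*A*sqrt(2*g*h).
Q = 0.616 * 0.04758 * sqrt(2*9.81*0.8240) = 0.1178 m^3/s
Therefore the orifice discharge = 0.1178 m^3/s.


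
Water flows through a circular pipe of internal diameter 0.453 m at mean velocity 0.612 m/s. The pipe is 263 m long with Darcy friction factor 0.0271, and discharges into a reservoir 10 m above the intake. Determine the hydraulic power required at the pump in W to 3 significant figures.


Approach: apply continuity + Darcy-Weisbach + hydraulic power, Q = A*v; hf = f*(L/D)*(v^2/(2g)); H = static + hf; P = rho*g*Q*H.
Step 1 — flow rate (continuity, Q = A*v):
  A = pi*(0.453/2)^2 = 0.16117 m^2
  Q = 0.16117 * 0.612 = 0.098637 m^3/s
Step 2 — friction head loss (Darcy-Weisbach):
  hf = 0.0271 * (263/0.453) * (0.612^2 / (2*9.81))
  hf = 0.30035 m
Step 3 — total head: H = 10 + 0.30035 = 10.300 m
Step 4 — hydraulic power (P = rho*g*Q*H):
  P = 1000 * 9.81 * 0.098637 * 10.300 = 9970 W
Therefore the hydraulic power required at the pump = 9970 W.


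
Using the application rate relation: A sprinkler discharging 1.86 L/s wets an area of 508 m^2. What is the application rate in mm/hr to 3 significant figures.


Approach: apply the application rate relation, rate = (Q/A)*3600.
rate = (1.86 / 508) * 3600 = 13.2 mm/hr
Therefore the application rate = 13.2 mm/hr.


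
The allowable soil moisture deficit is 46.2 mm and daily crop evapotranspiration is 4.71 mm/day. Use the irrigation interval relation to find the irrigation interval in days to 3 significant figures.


Approach: apply the irrigation interval relation, interval = SMD / ETc.
interval = 46.2 / 4.71 = 9.81 days
Therefore the irrigation interval = 9.81 days.


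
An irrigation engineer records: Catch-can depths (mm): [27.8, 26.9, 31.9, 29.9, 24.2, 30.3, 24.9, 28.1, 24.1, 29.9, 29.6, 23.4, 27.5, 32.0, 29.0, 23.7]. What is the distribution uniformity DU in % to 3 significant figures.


Approach: apply the low-quarter distribution uniformity, DU = (mean of lowest quarter of readings / overall mean)*100.
sorted lowest 4 of 16: [23.4, 23.7, 24.1, 24.2] -> mean = 23.850 mm
overall mean = 27.700 mm
DU = (23.850/27.700)*100 = 86.1 %
Therefore the distribution uniformity DU = 86.1 %.


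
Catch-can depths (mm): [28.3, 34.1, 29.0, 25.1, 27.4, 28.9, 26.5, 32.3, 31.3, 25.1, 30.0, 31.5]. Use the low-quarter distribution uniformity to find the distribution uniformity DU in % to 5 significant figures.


Approach: apply the low-quarter distribution uniformity, DU = (mean of lowest quarter of readings / overall mean)*100.
sorted lowest 3 of 12: [25.1, 25.1, 26.5] -> mean = 25.56667 mm
overall mean = 29.12500 mm
DU = (25.56667/29.12500)*100 = 87.783 %
Therefore the distribution uniformity DU = 87.783 %.


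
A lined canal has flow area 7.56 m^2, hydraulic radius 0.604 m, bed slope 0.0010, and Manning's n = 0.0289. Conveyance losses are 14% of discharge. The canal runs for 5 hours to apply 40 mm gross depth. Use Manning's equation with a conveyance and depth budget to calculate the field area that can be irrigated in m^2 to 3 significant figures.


Approach: apply Manning's equation with a conveyance and depth budget, Q = (1/n)*A*R^(2/3)*S^(1/2); Q_field = Q*(1-loss); Area = Q_field*t/(d/1000).
Step 1 — canal discharge (Manning's equation):
  Q = (1/0.0289) * 7.56 * 0.604^(2/3) * 0.0010^(1/2) = 5.9108 m^3/s
Step 2 — delivered flow: Q_field = 5.9108*(1 - 14/100) = 5.0833 m^3/s
Step 3 — volume delivered: V = 5.0833 * 5*3600 = 91500 m^3
Step 4 — area served: A = V / (depth/1000) = 91500 / 0.04 = 2290000 m^2
Therefore the field area that can be irrigated = 2290000 m^2.


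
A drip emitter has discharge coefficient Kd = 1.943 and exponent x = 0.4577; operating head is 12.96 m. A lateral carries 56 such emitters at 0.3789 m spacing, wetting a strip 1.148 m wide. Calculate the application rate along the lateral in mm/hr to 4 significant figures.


Approach: apply the emitter equation with a lateral mass balance, q = Kd*h^x; Q = n*q; rate = Q/(n*spacing*width).
Step 1 — single emitter flow (q = Kd*h^x):
  q = 1.943 * 12.96^0.4577 = 6.27642 L/hr
Step 2 — total lateral flow: Q = 56 * 6.27642 = 351.480 L/hr
Step 3 — wetted area: A = 56 * 0.3789 * 1.148 = 24.3587 m^2
Step 4 — application rate: Q/A = 351.480/24.3587 = 14.43 mm/hr
Therefore the application rate along the lateral = 14.43 mm/hr.


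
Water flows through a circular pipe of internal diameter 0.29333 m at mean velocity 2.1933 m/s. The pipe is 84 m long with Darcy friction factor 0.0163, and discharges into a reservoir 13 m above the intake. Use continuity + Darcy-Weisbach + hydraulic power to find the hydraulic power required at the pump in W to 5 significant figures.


Approach: apply continuity + Darcy-Weisbach + hydraulic power, Q = A*v; hf = f*(L/D)*(v^2/(2g)); H = static + hf; P = rho*g*Q*H.
Step 1 — flow rate (continuity, Q = A*v):
  A = pi*(0.29333/2)^2 = 0.06757761 m^2
  Q = 0.06757761 * 2.1933 = 0.1482180 m^3/s
Step 2 — friction head loss (Darcy-Weisbach):
  hf = 0.0163 * (84/0.29333) * (2.1933^2 / (2*9.81))
  hf = 1.144478 m
Step 3 — total head: H = 13 + 1.144478 = 14.14448 m
Step 4 — hydraulic power (P = rho*g*Q*H):
  P = 1000 * 9.81 * 0.1482180 * 14.14448 = 20566 W
Therefore the hydraulic power required at the pump = 20566 W.


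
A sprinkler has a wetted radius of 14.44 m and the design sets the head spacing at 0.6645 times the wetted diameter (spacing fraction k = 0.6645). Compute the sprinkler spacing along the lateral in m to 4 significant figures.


Approach: apply the sprinkler spacing rule (spacing as a fraction of wetted diameter), S = k*(2*R).
S = 0.6645 * (2 * 14.44) = 19.19 m
Therefore the sprinkler spacing along the lateral = 19.19 m.


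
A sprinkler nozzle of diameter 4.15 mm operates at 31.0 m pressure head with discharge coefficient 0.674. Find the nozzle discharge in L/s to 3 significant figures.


Approach: apply the orifice equation, Q = Cd*A*sqrt(2*g*h), A = pi*(d/2)^2.
A = pi*(4.15e-3/2)^2 = 1.3527e-05 m^2
Q = 0.674 * 1.3527e-05 * sqrt(2*9.81*31.0) * 1000 = 0.225 L/s
Therefore the nozzle discharge = 0.225 L/s.


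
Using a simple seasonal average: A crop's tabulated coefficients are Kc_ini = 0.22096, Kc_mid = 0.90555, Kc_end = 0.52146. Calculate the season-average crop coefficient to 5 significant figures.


Approach: apply a simple seasonal average, Kc_avg = (Kc_ini + Kc_mid + Kc_end)/3.
Kc_avg = (0.22096 + 0.90555 + 0.52146)/3 = 0.54932
Therefore the season-average crop coefficient = 0.54932.


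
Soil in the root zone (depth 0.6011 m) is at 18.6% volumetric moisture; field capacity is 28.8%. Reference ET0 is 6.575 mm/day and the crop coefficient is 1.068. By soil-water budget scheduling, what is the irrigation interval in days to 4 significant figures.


Approach: apply soil-water budget scheduling, SMD = (FC-theta)/100*depth*1000; ETc = ET0*Kc; interval = SMD/ETc.
Step 1 — soil moisture deficit:
  SMD = (28.8 - 18.6)/100 * 0.6011 * 1000 = 61.3122 mm
Step 2 — daily crop ET (ETc = ET0*Kc):
  ETc = 6.575 * 1.068 = 7.02210 mm/day
Step 3 — irrigation interval (SMD/ETc):
  interval = 61.3122 / 7.02210 = 8.731 days
Therefore the irrigation interval = 8.731 days.


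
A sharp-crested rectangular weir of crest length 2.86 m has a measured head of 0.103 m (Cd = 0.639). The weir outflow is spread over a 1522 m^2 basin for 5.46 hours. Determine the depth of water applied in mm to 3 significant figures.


Approach: apply the rectangular weir equation with a volume-to-depth conversion, Q = (2/3)*Cd*L*sqrt(2g)*H^1.5; d = Q*t/A * 1000.
Step 1 — weir discharge:
  Q = (2/3)*0.639*2.86*sqrt(2*9.81)*0.103^1.5 = 0.17839 m^3/s
Step 2 — volume: V = 0.17839 * 5.46*3600 = 3506.5 m^3
Step 3 — depth: d = V/A * 1000 = 3506.5/1522 * 1000 = 2300 mm
Therefore the depth of water applied = 2300 mm.


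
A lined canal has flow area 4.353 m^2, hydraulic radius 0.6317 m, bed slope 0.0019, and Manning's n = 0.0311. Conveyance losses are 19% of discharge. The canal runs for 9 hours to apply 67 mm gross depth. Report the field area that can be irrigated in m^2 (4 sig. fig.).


Approach: apply Manning's equation with a conveyance and depth budget, Q = (1/n)*A*R^(2/3)*S^(1/2); Q_field = Q*(1-loss); Area = Q_field*t/(d/1000).
Step 1 — canal discharge (Manning's equation):
  Q = (1/0.0311) * 4.353 * 0.6317^(2/3) * 0.0019^(1/2) = 4.49172 m^3/s
Step 2 — delivered flow: Q_field = 4.49172*(1 - 19/100) = 3.63829 m^3/s
Step 3 — volume delivered: V = 3.63829 * 9*3600 = 117881 m^3
Step 4 — area served: A = V / (depth/1000) = 117881 / 0.067 = 1759000 m^2
Therefore the field area that can be irrigated = 1759000 m^2.


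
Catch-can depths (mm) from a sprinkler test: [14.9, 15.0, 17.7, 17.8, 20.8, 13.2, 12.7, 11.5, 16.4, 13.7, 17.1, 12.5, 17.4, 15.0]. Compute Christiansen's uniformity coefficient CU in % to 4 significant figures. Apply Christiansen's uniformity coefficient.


Approach: apply Christiansen's uniformity coefficient, CU = (1 - mean_abs_deviation/mean)*100.
mean = 15.4071 mm
mean |d_i - mean| = 2.10816 mm
CU = (1 - 2.10816/15.4071)*100 = 86.32 %
Therefore Christiansen's uniformity coefficient CU = 86.32 %.


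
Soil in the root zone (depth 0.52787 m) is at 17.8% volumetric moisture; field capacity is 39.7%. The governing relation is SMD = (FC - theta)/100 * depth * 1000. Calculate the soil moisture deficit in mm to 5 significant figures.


SMD = (39.7 - 17.8)/100 * 0.52787 * 1000 = 115.60 mm
Therefore the soil moisture deficit = 115.60 mm.


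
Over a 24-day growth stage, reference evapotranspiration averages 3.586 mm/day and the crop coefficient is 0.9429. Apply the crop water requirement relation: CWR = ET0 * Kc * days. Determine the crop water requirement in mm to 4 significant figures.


CWR = 3.586 * 0.9429 * 24 = 81.15 mm
Therefore the crop water requirement = 81.15 mm.


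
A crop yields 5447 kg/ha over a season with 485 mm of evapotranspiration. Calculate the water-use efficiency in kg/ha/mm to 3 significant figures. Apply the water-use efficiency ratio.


Approach: apply the water-use efficiency ratio, WUE = yield/ET.
WUE = 5447 / 485 = 11.2 kg/ha/mm
Therefore the water-use efficiency = 11.2 kg/ha/mm.


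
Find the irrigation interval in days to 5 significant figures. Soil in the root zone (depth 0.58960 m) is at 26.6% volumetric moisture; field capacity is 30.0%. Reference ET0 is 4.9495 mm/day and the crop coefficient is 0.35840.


Approach: apply soil-water budget scheduling, SMD = (FC-theta)/100*depth*1000; ETc = ET0*Kc; interval = SMD/ETc.
Step 1 — soil moisture deficit:
  SMD = (30.0 - 26.6)/100 * 0.58960 * 1000 = 20.04640 mm
Step 2 — daily crop ET (ETc = ET0*Kc):
  ETc = 4.9495 * 0.35840 = 1.773901 mm/day
Step 3 — irrigation interval (SMD/ETc):
  interval = 20.04640 / 1.773901 = 11.301 days
Therefore the irrigation interval = 11.301 days.


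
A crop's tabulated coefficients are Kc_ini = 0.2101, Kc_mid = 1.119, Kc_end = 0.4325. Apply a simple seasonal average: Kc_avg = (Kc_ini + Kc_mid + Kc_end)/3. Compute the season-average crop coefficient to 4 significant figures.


Kc_avg = (0.2101 + 1.119 + 0.4325)/3 = 0.5872
Therefore the season-average crop coefficient = 0.5872.


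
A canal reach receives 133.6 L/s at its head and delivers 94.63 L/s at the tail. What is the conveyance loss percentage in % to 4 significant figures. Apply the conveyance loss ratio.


Approach: apply the conveyance loss ratio, loss% = ((Q_head - Q_tail)/Q_head)*100.
loss = ((133.6 - 94.63)/133.6)*100 = 29.17 %
Therefore the conveyance loss percentage = 29.17 %.


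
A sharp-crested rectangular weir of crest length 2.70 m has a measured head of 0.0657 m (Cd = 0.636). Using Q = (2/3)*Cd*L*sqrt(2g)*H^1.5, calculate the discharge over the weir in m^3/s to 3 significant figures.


Q = (2/3)*0.636*2.70*sqrt(2*9.81)*0.0657^1.5 = 0.0854 m^3/s
Therefore the discharge over the weir = 0.0854 m^3/s.


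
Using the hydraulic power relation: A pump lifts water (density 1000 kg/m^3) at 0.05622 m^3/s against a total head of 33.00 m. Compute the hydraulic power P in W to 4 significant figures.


Approach: apply the hydraulic power relation, P = rho*g*Q*H.
P = 1000 * 9.81 * 0.05622 * 33.00 = 18200 W
Therefore the hydraulic power P = 18200 W.


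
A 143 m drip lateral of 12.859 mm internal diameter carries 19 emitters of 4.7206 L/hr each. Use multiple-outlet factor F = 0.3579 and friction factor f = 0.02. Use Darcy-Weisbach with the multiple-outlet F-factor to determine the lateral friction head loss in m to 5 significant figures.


Approach: apply Darcy-Weisbach with the multiple-outlet F-factor, Q = n*q/(3600*1000) m^3/s; v = Q/A; hf = F*f*(L/D)*(v^2/(2g)).
Q = 19*4.7206/(3600*1000) = 2.491428e-05 m^3/s
A = pi*(12.859e-3/2)^2 = 1.298686e-04 m^2, so v = Q/A = 0.1918421 m/s
hf = 0.3579*0.02*(143/0.012859)*(0.1918421^2/(2*9.81)) = 0.14932 m
Therefore the lateral friction head loss = 0.14932 m.


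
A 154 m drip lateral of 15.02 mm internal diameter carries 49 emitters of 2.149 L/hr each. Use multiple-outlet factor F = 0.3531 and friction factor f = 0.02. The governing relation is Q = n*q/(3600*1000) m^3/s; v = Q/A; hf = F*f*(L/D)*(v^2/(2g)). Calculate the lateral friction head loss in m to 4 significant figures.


Q = 49*2.149/(3600*1000) = 2.92503e-05 m^3/s
A = pi*(15.02e-3/2)^2 = 1.77186e-04 m^2, so v = Q/A = 0.165082 m/s
hf = 0.3531*0.02*(154/0.01502)*(0.165082^2/(2*9.81)) = 0.1006 m
Therefore the lateral friction head loss = 0.1006 m.


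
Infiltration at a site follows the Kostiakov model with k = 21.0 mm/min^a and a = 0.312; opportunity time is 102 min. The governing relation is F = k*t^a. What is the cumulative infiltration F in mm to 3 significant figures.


F = 21.0 * 102^0.312 = 88.9 mm
Therefore the cumulative infiltration F = 88.9 mm.


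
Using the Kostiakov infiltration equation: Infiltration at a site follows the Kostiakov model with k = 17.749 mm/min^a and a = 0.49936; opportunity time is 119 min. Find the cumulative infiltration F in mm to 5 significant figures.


Approach: apply the Kostiakov infiltration equation, F = k*t^a.
F = 17.749 * 119^0.49936 = 193.03 mm
Therefore the cumulative infiltration F = 193.03 mm.


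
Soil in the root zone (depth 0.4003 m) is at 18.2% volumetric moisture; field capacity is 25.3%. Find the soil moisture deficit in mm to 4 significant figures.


Approach: apply the soil moisture deficit relation, SMD = (FC - theta)/100 * depth * 1000.
SMD = (25.3 - 18.2)/100 * 0.4003 * 1000 = 28.42 mm
Therefore the soil moisture deficit = 28.42 mm.


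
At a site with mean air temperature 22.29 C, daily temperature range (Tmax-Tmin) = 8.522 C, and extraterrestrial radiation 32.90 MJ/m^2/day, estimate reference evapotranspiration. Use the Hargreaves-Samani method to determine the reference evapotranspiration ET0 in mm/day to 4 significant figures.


Approach: apply the Hargreaves-Samani method, ET0 = 0.0023*(Tmean+17.8)*sqrt(Tmax-Tmin)*0.408*Ra.
ET0 = 0.0023*(22.29+17.8)*sqrt(8.522)*0.408*32.90 = 3.613 mm/day
Therefore the reference evapotranspiration ET0 = 3.613 mm/day.


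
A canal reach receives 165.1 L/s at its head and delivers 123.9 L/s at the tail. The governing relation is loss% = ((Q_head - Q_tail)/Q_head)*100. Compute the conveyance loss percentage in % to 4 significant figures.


loss = ((165.1 - 123.9)/165.1)*100 = 24.95 %
Therefore the conveyance loss percentage = 24.95 %.


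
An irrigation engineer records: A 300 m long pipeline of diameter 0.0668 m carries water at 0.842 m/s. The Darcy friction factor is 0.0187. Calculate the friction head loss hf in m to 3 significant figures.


Approach: apply the Darcy-Weisbach equation, hf = f*(L/D)*(v^2/(2g)).
hf = 0.0187 * (300/0.0668) * (0.842^2 / (2*9.81))
hf = 3.03 m
Therefore the friction head loss hf = 3.03 m.


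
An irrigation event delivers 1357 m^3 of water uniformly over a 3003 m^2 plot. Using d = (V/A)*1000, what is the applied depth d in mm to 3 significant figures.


d = (1357 / 3003) * 1000 = 452 mm
Therefore the applied depth d = 452 mm.


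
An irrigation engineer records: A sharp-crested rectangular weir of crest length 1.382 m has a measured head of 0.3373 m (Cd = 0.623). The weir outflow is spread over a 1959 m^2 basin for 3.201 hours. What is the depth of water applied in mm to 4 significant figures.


Approach: apply the rectangular weir equation with a volume-to-depth conversion, Q = (2/3)*Cd*L*sqrt(2g)*H^1.5; d = Q*t/A * 1000.
Step 1 — weir discharge:
  Q = (2/3)*0.623*1.382*sqrt(2*9.81)*0.3373^1.5 = 0.498057 m^3/s
Step 2 — volume: V = 0.498057 * 3.201*3600 = 5739.41 m^3
Step 3 — depth: d = V/A * 1000 = 5739.41/1959 * 1000 = 2930 mm
Therefore the depth of water applied = 2930 mm.


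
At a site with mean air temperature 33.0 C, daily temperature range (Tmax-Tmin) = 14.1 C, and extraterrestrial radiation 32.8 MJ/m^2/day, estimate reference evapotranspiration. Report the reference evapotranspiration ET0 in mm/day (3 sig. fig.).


Approach: apply the Hargreaves-Samani method, ET0 = 0.0023*(Tmean+17.8)*sqrt(Tmax-Tmin)*0.408*Ra.
ET0 = 0.0023*(33.0+17.8)*sqrt(14.1)*0.408*32.8 = 5.87 mm/day
Therefore the reference evapotranspiration ET0 = 5.87 mm/day.


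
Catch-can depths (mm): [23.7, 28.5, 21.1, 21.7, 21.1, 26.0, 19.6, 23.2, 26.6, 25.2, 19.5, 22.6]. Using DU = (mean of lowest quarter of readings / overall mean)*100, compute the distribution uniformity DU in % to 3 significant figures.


sorted lowest 3 of 12: [19.5, 19.6, 21.1] -> mean = 20.067 mm
overall mean = 23.233 mm
DU = (20.067/23.233)*100 = 86.4 %
Therefore the distribution uniformity DU = 86.4 %.


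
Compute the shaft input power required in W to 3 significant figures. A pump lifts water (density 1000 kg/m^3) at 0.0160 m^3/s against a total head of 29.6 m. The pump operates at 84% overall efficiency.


Approach: apply hydraulic power then efficiency conversion, P = rho*g*Q*H; P_in = P/eta.
Step 1 — hydraulic power (P = rho*g*Q*H):
  P = 1000 * 9.81 * 0.0160 * 29.6 = 4646.0 W
Step 2 — input power: P_in = P/eta = 4646.0 / 0.84 = 5530 W
Therefore the shaft input power required = 5530 W.


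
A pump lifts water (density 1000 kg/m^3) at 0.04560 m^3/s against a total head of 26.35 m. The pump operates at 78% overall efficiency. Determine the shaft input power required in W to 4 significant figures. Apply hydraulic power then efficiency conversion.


Approach: apply hydraulic power then efficiency conversion, P = rho*g*Q*H; P_in = P/eta.
Step 1 — hydraulic power (P = rho*g*Q*H):
  P = 1000 * 9.81 * 0.04560 * 26.35 = 11787.3 W
Step 2 — input power: P_in = P/eta = 11787.3 / 0.78 = 15110 W
Therefore the shaft input power required = 15110 W.


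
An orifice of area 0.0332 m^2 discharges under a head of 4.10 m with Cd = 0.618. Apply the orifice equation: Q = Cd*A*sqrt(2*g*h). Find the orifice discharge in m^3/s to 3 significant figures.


Q = 0.618 * 0.0332 * sqrt(2*9.81*4.10) = 0.184 m^3/s
Therefore the orifice discharge = 0.184 m^3/s.


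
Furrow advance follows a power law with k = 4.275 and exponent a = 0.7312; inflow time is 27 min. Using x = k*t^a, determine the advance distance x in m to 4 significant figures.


x = 4.275 * 27^0.7312 = 47.59 m
Therefore the advance distance x = 47.59 m.


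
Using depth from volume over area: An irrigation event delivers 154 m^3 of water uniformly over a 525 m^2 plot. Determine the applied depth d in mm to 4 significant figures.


Approach: apply depth from volume over area, d = (V/A)*1000.
d = (154 / 525) * 1000 = 293.3 mm
Therefore the applied depth d = 293.3 mm.


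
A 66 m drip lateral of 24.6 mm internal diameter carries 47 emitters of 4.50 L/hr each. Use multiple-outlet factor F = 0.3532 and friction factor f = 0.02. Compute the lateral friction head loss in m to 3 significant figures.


Approach: apply Darcy-Weisbach with the multiple-outlet F-factor, Q = n*q/(3600*1000) m^3/s; v = Q/A; hf = F*f*(L/D)*(v^2/(2g)).
Q = 47*4.50/(3600*1000) = 5.8750e-05 m^3/s
A = pi*(24.6e-3/2)^2 = 4.7529e-04 m^2, so v = Q/A = 0.12361 m/s
hf = 0.3532*0.02*(66/0.0246)*(0.12361^2/(2*9.81)) = 0.0148 m
Therefore the lateral friction head loss = 0.0148 m.


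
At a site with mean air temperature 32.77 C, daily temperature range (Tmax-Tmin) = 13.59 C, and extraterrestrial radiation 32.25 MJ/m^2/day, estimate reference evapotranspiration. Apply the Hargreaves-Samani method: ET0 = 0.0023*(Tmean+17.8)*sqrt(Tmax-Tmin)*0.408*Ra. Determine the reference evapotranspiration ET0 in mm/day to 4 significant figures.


ET0 = 0.0023*(32.77+17.8)*sqrt(13.59)*0.408*32.25 = 5.642 mm/day
Therefore the reference evapotranspiration ET0 = 5.642 mm/day.


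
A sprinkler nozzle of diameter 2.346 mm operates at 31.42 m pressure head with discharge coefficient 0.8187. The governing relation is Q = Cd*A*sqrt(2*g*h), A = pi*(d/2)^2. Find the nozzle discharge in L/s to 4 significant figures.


A = pi*(2.346e-3/2)^2 = 4.32261e-06 m^2
Q = 0.8187 * 4.32261e-06 * sqrt(2*9.81*31.42) * 1000 = 0.08787 L/s
Therefore the nozzle discharge = 0.08787 L/s.


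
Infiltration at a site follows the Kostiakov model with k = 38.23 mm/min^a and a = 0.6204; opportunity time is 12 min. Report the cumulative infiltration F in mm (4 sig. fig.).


Approach: apply the Kostiakov infiltration equation, F = k*t^a.
F = 38.23 * 12^0.6204 = 178.6 mm
Therefore the cumulative infiltration F = 178.6 mm.


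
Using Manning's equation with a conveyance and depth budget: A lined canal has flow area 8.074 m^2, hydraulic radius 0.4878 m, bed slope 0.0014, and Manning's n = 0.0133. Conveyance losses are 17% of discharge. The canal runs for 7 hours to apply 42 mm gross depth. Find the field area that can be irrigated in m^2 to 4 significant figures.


Approach: apply Manning's equation with a conveyance and depth budget, Q = (1/n)*A*R^(2/3)*S^(1/2); Q_field = Q*(1-loss); Area = Q_field*t/(d/1000).
Step 1 — canal discharge (Manning's equation):
  Q = (1/0.0133) * 8.074 * 0.4878^(2/3) * 0.0014^(1/2) = 14.0755 m^3/s
Step 2 — delivered flow: Q_field = 14.0755*(1 - 17/100) = 11.6826 m^3/s
Step 3 — volume delivered: V = 11.6826 * 7*3600 = 294402 m^3
Step 4 — area served: A = V / (depth/1000) = 294402 / 0.042 = 7010000 m^2
Therefore the field area that can be irrigated = 7010000 m^2.


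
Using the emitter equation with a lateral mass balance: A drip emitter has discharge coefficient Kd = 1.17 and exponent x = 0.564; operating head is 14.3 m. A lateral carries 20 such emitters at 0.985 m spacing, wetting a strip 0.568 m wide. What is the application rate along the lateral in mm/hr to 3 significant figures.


Approach: apply the emitter equation with a lateral mass balance, q = Kd*h^x; Q = n*q; rate = Q/(n*spacing*width).
Step 1 — single emitter flow (q = Kd*h^x):
  q = 1.17 * 14.3^0.564 = 5.2456 L/hr
Step 2 — total lateral flow: Q = 20 * 5.2456 = 104.91 L/hr
Step 3 — wetted area: A = 20 * 0.985 * 0.568 = 11.190 m^2
Step 4 — application rate: Q/A = 104.91/11.190 = 9.38 mm/hr
Therefore the application rate along the lateral = 9.38 mm/hr.


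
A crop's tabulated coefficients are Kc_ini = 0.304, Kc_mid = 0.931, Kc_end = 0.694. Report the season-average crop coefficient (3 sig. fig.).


Approach: apply a simple seasonal average, Kc_avg = (Kc_ini + Kc_mid + Kc_end)/3.
Kc_avg = (0.304 + 0.931 + 0.694)/3 = 0.643
Therefore the season-average crop coefficient = 0.643.


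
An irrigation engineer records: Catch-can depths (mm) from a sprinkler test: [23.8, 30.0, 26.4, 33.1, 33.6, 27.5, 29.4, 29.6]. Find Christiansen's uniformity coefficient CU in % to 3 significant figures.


Approach: apply Christiansen's uniformity coefficient, CU = (1 - mean_abs_deviation/mean)*100.
mean = 29.175 mm
mean |d_i - mean| = 2.4563 mm
CU = (1 - 2.4563/29.175)*100 = 91.6 %
Therefore Christiansen's uniformity coefficient CU = 91.6 %.


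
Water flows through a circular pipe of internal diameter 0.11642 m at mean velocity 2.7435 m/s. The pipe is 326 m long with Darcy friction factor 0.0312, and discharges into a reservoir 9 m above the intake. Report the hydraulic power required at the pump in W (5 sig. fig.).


Approach: apply continuity + Darcy-Weisbach + hydraulic power, Q = A*v; hf = f*(L/D)*(v^2/(2g)); H = static + hf; P = rho*g*Q*H.
Step 1 — flow rate (continuity, Q = A*v):
  A = pi*(0.11642/2)^2 = 0.01064499 m^2
  Q = 0.01064499 * 2.7435 = 0.02920452 m^3/s
Step 2 — friction head loss (Darcy-Weisbach):
  hf = 0.0312 * (326/0.11642) * (2.7435^2 / (2*9.81))
  hf = 33.51626 m
Step 3 — total head: H = 9 + 33.51626 = 42.51626 m
Step 4 — hydraulic power (P = rho*g*Q*H):
  P = 1000 * 9.81 * 0.02920452 * 42.51626 = 12181 W
Therefore the hydraulic power required at the pump = 12181 W.


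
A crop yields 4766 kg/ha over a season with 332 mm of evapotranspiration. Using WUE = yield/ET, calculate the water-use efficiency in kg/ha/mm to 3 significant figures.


WUE = 4766 / 332 = 14.4 kg/ha/mm
Therefore the water-use efficiency = 14.4 kg/ha/mm.


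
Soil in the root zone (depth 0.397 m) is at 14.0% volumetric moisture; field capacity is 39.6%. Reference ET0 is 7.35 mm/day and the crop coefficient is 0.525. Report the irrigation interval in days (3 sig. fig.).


Approach: apply soil-water budget scheduling, SMD = (FC-theta)/100*depth*1000; ETc = ET0*Kc; interval = SMD/ETc.
Step 1 — soil moisture deficit:
  SMD = (39.6 - 14.0)/100 * 0.397 * 1000 = 101.63 mm
Step 2 — daily crop ET (ETc = ET0*Kc):
  ETc = 7.35 * 0.525 = 3.8588 mm/day
Step 3 — irrigation interval (SMD/ETc):
  interval = 101.63 / 3.8588 = 26.3 days
Therefore the irrigation interval = 26.3 days.


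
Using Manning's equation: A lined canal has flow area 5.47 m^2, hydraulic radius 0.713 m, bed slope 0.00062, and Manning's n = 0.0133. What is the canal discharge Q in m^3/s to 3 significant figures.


Approach: apply Manning's equation, Q = (1/n)*A*R^(2/3)*S^(1/2).
Q = (1/0.0133) * 5.47 * 0.713^(2/3) * 0.00062^(1/2) = 8.17 m^3/s
Therefore the canal discharge Q = 8.17 m^3/s.


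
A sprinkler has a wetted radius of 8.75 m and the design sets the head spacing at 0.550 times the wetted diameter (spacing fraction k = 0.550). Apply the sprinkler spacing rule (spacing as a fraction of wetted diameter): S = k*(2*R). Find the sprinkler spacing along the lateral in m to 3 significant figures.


S = 0.550 * (2 * 8.75) = 9.62 m
Therefore the sprinkler spacing along the lateral = 9.62 m.


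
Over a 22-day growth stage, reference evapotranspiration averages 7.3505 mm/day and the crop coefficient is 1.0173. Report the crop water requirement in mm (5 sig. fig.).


Approach: apply the crop water requirement relation, CWR = ET0 * Kc * days.
CWR = 7.3505 * 1.0173 * 22 = 164.51 mm
Therefore the crop water requirement = 164.51 mm.


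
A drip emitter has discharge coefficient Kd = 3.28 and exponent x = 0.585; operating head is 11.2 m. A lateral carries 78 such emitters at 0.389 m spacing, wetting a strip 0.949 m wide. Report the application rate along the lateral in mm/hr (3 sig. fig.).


Approach: apply the emitter equation with a lateral mass balance, q = Kd*h^x; Q = n*q; rate = Q/(n*spacing*width).
Step 1 — single emitter flow (q = Kd*h^x):
  q = 3.28 * 11.2^0.585 = 13.479 L/hr
Step 2 — total lateral flow: Q = 78 * 13.479 = 1051.4 L/hr
Step 3 — wetted area: A = 78 * 0.389 * 0.949 = 28.795 m^2
Step 4 — application rate: Q/A = 1051.4/28.795 = 36.5 mm/hr
Therefore the application rate along the lateral = 36.5 mm/hr.


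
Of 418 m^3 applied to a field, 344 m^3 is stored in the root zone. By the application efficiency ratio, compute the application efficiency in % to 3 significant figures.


Approach: apply the application efficiency ratio, Ea = (stored/applied)*100.
Ea = (344/418)*100 = 82.3 %
Therefore the application efficiency = 82.3 %.


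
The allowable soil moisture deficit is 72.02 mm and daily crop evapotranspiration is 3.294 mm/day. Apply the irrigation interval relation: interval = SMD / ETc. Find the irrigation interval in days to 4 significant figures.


interval = 72.02 / 3.294 = 21.86 days
Therefore the irrigation interval = 21.86 days.


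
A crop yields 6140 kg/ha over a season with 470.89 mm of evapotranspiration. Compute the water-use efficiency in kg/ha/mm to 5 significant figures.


Approach: apply the water-use efficiency ratio, WUE = yield/ET.
WUE = 6140 / 470.89 = 13.039 kg/ha/mm
Therefore the water-use efficiency = 13.039 kg/ha/mm.


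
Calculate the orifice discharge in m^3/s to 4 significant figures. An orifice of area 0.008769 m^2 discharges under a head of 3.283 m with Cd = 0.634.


Approach: apply the orifice equation, Q = Cd*A*sqrt(2*g*h).
Q = 0.634 * 0.008769 * sqrt(2*9.81*3.283) = 0.04462 m^3/s
Therefore the orifice discharge = 0.04462 m^3/s.


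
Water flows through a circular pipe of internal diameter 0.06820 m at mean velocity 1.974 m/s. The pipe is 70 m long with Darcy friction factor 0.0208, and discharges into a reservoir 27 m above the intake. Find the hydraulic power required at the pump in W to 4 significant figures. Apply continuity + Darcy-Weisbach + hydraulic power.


Approach: apply continuity + Darcy-Weisbach + hydraulic power, Q = A*v; hf = f*(L/D)*(v^2/(2g)); H = static + hf; P = rho*g*Q*H.
Step 1 — flow rate (continuity, Q = A*v):
  A = pi*(0.06820/2)^2 = 0.00365308 m^2
  Q = 0.00365308 * 1.974 = 0.00721117 m^3/s
Step 2 — friction head loss (Darcy-Weisbach):
  hf = 0.0208 * (70/0.06820) * (1.974^2 / (2*9.81))
  hf = 4.24006 m
Step 3 — total head: H = 27 + 4.24006 = 31.2401 m
Step 4 — hydraulic power (P = rho*g*Q*H):
  P = 1000 * 9.81 * 0.00721117 * 31.2401 = 2210 W
Therefore the hydraulic power required at the pump = 2210 W.


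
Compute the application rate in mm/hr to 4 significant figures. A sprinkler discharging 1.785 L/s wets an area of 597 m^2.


Approach: apply the application rate relation, rate = (Q/A)*3600.
rate = (1.785 / 597) * 3600 = 10.76 mm/hr
Therefore the application rate = 10.76 mm/hr.


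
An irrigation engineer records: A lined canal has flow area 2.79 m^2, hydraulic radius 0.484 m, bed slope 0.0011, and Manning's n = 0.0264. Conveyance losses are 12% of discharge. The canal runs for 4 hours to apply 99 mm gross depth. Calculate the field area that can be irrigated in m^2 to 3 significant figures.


Approach: apply Manning's equation with a conveyance and depth budget, Q = (1/n)*A*R^(2/3)*S^(1/2); Q_field = Q*(1-loss); Area = Q_field*t/(d/1000).
Step 1 — canal discharge (Manning's equation):
  Q = (1/0.0264) * 2.79 * 0.484^(2/3) * 0.0011^(1/2) = 2.1607 m^3/s
Step 2 — delivered flow: Q_field = 2.1607*(1 - 12/100) = 1.9014 m^3/s
Step 3 — volume delivered: V = 1.9014 * 4*3600 = 27380 m^3
Step 4 — area served: A = V / (depth/1000) = 27380 / 0.099 = 277000 m^2
Therefore the field area that can be irrigated = 277000 m^2.


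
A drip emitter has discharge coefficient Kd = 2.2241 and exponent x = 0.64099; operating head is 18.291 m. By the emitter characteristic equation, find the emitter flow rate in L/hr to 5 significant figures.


Approach: apply the emitter characteristic equation, q = Kd * h^x.
q = 2.2241 * 18.291^0.64099 = 14.330 L/hr
Therefore the emitter flow rate = 14.330 L/hr.


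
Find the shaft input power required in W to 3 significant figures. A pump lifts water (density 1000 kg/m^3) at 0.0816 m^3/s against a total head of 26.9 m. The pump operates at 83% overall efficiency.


Approach: apply hydraulic power then efficiency conversion, P = rho*g*Q*H; P_in = P/eta.
Step 1 — hydraulic power (P = rho*g*Q*H):
  P = 1000 * 9.81 * 0.0816 * 26.9 = 21533 W
Step 2 — input power: P_in = P/eta = 21533 / 0.83 = 25900 W
Therefore the shaft input power required = 25900 W.


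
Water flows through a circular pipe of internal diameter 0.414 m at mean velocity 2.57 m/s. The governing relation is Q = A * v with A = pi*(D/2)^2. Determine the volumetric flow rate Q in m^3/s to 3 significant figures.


A = pi*(0.414/2)^2 = 0.13461 m^2
Q = 0.13461 * 2.57 = 0.346 m^3/s
Therefore the volumetric flow rate Q = 0.346 m^3/s.


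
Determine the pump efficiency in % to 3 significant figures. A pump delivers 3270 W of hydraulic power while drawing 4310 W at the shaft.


Approach: apply the efficiency ratio, eta = (P_out/P_in)*100.
eta = (3270 / 4310) * 100 = 75.9 %
Therefore the pump efficiency = 75.9 %.


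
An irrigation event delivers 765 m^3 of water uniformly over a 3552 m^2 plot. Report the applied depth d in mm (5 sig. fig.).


Approach: apply depth from volume over area, d = (V/A)*1000.
d = (765 / 3552) * 1000 = 215.37 mm
Therefore the applied depth d = 215.37 mm.


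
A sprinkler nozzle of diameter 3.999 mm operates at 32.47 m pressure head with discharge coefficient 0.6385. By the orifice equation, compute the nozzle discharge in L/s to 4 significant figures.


Approach: apply the orifice equation, Q = Cd*A*sqrt(2*g*h), A = pi*(d/2)^2.
A = pi*(3.999e-3/2)^2 = 1.25601e-05 m^2
Q = 0.6385 * 1.25601e-05 * sqrt(2*9.81*32.47) * 1000 = 0.2024 L/s
Therefore the nozzle discharge = 0.2024 L/s.


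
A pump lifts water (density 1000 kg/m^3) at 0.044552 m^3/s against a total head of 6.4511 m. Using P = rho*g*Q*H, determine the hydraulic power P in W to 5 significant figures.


P = 1000 * 9.81 * 0.044552 * 6.4511 = 2819.5 W
Therefore the hydraulic power P = 2819.5 W.


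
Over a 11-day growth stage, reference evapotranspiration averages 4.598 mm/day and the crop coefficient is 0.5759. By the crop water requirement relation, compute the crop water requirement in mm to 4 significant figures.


Approach: apply the crop water requirement relation, CWR = ET0 * Kc * days.
CWR = 4.598 * 0.5759 * 11 = 29.13 mm
Therefore the crop water requirement = 29.13 mm.
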